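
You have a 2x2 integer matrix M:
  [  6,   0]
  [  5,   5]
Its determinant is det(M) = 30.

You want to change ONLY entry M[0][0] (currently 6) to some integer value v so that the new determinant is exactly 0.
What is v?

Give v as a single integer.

Answer: 0

Derivation:
det is linear in entry M[0][0]: det = old_det + (v - 6) * C_00
Cofactor C_00 = 5
Want det = 0: 30 + (v - 6) * 5 = 0
  (v - 6) = -30 / 5 = -6
  v = 6 + (-6) = 0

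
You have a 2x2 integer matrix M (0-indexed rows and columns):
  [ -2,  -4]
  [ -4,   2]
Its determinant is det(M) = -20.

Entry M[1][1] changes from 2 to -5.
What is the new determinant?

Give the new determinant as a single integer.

Answer: -6

Derivation:
det is linear in row 1: changing M[1][1] by delta changes det by delta * cofactor(1,1).
Cofactor C_11 = (-1)^(1+1) * minor(1,1) = -2
Entry delta = -5 - 2 = -7
Det delta = -7 * -2 = 14
New det = -20 + 14 = -6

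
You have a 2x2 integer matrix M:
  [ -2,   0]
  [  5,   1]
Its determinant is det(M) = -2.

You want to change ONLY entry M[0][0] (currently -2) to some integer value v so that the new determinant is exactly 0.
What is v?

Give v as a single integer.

Answer: 0

Derivation:
det is linear in entry M[0][0]: det = old_det + (v - -2) * C_00
Cofactor C_00 = 1
Want det = 0: -2 + (v - -2) * 1 = 0
  (v - -2) = 2 / 1 = 2
  v = -2 + (2) = 0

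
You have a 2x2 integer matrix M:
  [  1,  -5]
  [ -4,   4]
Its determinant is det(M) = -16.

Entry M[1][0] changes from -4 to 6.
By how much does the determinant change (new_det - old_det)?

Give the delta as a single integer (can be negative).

Cofactor C_10 = 5
Entry delta = 6 - -4 = 10
Det delta = entry_delta * cofactor = 10 * 5 = 50

Answer: 50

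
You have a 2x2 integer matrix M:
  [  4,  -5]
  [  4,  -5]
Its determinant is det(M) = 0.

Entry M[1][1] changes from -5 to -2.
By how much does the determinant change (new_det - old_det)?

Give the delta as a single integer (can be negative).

Answer: 12

Derivation:
Cofactor C_11 = 4
Entry delta = -2 - -5 = 3
Det delta = entry_delta * cofactor = 3 * 4 = 12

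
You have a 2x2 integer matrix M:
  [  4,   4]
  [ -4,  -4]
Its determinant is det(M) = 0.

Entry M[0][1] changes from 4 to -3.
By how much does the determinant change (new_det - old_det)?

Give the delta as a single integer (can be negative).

Answer: -28

Derivation:
Cofactor C_01 = 4
Entry delta = -3 - 4 = -7
Det delta = entry_delta * cofactor = -7 * 4 = -28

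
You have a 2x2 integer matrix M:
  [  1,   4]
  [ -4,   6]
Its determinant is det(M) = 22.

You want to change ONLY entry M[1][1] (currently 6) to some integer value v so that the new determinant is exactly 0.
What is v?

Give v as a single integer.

det is linear in entry M[1][1]: det = old_det + (v - 6) * C_11
Cofactor C_11 = 1
Want det = 0: 22 + (v - 6) * 1 = 0
  (v - 6) = -22 / 1 = -22
  v = 6 + (-22) = -16

Answer: -16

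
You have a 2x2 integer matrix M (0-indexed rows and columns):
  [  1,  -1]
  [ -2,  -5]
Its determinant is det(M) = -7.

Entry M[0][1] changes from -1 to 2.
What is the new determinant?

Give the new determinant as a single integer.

det is linear in row 0: changing M[0][1] by delta changes det by delta * cofactor(0,1).
Cofactor C_01 = (-1)^(0+1) * minor(0,1) = 2
Entry delta = 2 - -1 = 3
Det delta = 3 * 2 = 6
New det = -7 + 6 = -1

Answer: -1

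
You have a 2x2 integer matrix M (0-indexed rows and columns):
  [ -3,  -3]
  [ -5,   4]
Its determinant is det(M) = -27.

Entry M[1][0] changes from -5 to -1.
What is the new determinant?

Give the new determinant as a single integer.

det is linear in row 1: changing M[1][0] by delta changes det by delta * cofactor(1,0).
Cofactor C_10 = (-1)^(1+0) * minor(1,0) = 3
Entry delta = -1 - -5 = 4
Det delta = 4 * 3 = 12
New det = -27 + 12 = -15

Answer: -15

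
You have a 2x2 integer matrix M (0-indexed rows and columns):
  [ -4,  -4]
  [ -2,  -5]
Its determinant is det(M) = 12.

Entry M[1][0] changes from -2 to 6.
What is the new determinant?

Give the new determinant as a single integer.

det is linear in row 1: changing M[1][0] by delta changes det by delta * cofactor(1,0).
Cofactor C_10 = (-1)^(1+0) * minor(1,0) = 4
Entry delta = 6 - -2 = 8
Det delta = 8 * 4 = 32
New det = 12 + 32 = 44

Answer: 44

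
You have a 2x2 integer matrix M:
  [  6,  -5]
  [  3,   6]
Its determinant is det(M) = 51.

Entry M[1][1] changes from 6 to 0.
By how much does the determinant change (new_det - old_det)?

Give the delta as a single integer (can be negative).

Answer: -36

Derivation:
Cofactor C_11 = 6
Entry delta = 0 - 6 = -6
Det delta = entry_delta * cofactor = -6 * 6 = -36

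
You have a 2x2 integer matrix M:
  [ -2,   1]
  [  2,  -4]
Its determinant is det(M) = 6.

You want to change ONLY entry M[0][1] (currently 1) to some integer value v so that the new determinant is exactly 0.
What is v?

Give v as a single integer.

det is linear in entry M[0][1]: det = old_det + (v - 1) * C_01
Cofactor C_01 = -2
Want det = 0: 6 + (v - 1) * -2 = 0
  (v - 1) = -6 / -2 = 3
  v = 1 + (3) = 4

Answer: 4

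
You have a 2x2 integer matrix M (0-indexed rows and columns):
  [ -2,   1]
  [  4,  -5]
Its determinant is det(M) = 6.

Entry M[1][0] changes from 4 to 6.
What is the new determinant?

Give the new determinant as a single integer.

det is linear in row 1: changing M[1][0] by delta changes det by delta * cofactor(1,0).
Cofactor C_10 = (-1)^(1+0) * minor(1,0) = -1
Entry delta = 6 - 4 = 2
Det delta = 2 * -1 = -2
New det = 6 + -2 = 4

Answer: 4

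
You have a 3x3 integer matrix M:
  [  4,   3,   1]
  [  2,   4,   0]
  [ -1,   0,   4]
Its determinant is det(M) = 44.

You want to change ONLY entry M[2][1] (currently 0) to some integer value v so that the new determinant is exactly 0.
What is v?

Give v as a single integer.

det is linear in entry M[2][1]: det = old_det + (v - 0) * C_21
Cofactor C_21 = 2
Want det = 0: 44 + (v - 0) * 2 = 0
  (v - 0) = -44 / 2 = -22
  v = 0 + (-22) = -22

Answer: -22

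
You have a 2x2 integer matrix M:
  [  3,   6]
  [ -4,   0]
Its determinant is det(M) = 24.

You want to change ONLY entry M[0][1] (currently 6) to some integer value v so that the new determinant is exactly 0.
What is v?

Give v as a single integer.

det is linear in entry M[0][1]: det = old_det + (v - 6) * C_01
Cofactor C_01 = 4
Want det = 0: 24 + (v - 6) * 4 = 0
  (v - 6) = -24 / 4 = -6
  v = 6 + (-6) = 0

Answer: 0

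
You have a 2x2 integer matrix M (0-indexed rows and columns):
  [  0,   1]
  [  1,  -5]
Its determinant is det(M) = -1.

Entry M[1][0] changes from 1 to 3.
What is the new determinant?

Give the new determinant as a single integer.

Answer: -3

Derivation:
det is linear in row 1: changing M[1][0] by delta changes det by delta * cofactor(1,0).
Cofactor C_10 = (-1)^(1+0) * minor(1,0) = -1
Entry delta = 3 - 1 = 2
Det delta = 2 * -1 = -2
New det = -1 + -2 = -3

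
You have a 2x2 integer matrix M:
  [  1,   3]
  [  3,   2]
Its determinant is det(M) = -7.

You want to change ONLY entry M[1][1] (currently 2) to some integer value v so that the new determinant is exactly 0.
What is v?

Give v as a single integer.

det is linear in entry M[1][1]: det = old_det + (v - 2) * C_11
Cofactor C_11 = 1
Want det = 0: -7 + (v - 2) * 1 = 0
  (v - 2) = 7 / 1 = 7
  v = 2 + (7) = 9

Answer: 9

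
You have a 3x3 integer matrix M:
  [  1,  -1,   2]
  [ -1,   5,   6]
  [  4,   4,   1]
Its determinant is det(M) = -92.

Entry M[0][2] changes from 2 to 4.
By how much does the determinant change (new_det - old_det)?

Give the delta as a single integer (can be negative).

Answer: -48

Derivation:
Cofactor C_02 = -24
Entry delta = 4 - 2 = 2
Det delta = entry_delta * cofactor = 2 * -24 = -48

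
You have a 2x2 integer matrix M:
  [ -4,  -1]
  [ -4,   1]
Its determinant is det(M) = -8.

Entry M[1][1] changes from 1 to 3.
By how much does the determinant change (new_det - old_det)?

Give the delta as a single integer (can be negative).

Cofactor C_11 = -4
Entry delta = 3 - 1 = 2
Det delta = entry_delta * cofactor = 2 * -4 = -8

Answer: -8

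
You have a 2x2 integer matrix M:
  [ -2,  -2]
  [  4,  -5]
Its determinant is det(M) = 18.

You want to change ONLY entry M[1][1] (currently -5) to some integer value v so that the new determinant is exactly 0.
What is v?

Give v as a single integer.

Answer: 4

Derivation:
det is linear in entry M[1][1]: det = old_det + (v - -5) * C_11
Cofactor C_11 = -2
Want det = 0: 18 + (v - -5) * -2 = 0
  (v - -5) = -18 / -2 = 9
  v = -5 + (9) = 4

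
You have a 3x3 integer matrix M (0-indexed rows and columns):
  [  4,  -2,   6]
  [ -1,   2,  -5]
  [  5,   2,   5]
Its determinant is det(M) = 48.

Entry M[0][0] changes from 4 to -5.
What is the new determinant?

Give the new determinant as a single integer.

det is linear in row 0: changing M[0][0] by delta changes det by delta * cofactor(0,0).
Cofactor C_00 = (-1)^(0+0) * minor(0,0) = 20
Entry delta = -5 - 4 = -9
Det delta = -9 * 20 = -180
New det = 48 + -180 = -132

Answer: -132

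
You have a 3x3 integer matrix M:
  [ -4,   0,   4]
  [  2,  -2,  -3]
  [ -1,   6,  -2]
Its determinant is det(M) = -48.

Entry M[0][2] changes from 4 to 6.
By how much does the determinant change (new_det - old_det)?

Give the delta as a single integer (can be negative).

Answer: 20

Derivation:
Cofactor C_02 = 10
Entry delta = 6 - 4 = 2
Det delta = entry_delta * cofactor = 2 * 10 = 20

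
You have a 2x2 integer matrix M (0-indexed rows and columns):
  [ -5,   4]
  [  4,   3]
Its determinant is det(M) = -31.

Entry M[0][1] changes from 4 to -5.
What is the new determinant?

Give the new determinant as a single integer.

Answer: 5

Derivation:
det is linear in row 0: changing M[0][1] by delta changes det by delta * cofactor(0,1).
Cofactor C_01 = (-1)^(0+1) * minor(0,1) = -4
Entry delta = -5 - 4 = -9
Det delta = -9 * -4 = 36
New det = -31 + 36 = 5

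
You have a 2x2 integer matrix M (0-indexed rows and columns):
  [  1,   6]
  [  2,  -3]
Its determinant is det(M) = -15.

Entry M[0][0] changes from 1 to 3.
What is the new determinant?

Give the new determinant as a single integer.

Answer: -21

Derivation:
det is linear in row 0: changing M[0][0] by delta changes det by delta * cofactor(0,0).
Cofactor C_00 = (-1)^(0+0) * minor(0,0) = -3
Entry delta = 3 - 1 = 2
Det delta = 2 * -3 = -6
New det = -15 + -6 = -21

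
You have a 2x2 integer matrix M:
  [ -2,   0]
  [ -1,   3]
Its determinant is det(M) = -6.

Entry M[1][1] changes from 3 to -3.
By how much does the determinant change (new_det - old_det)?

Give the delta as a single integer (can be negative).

Answer: 12

Derivation:
Cofactor C_11 = -2
Entry delta = -3 - 3 = -6
Det delta = entry_delta * cofactor = -6 * -2 = 12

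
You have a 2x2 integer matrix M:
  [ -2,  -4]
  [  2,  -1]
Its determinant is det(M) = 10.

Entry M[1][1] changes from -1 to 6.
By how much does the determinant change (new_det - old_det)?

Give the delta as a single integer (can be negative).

Cofactor C_11 = -2
Entry delta = 6 - -1 = 7
Det delta = entry_delta * cofactor = 7 * -2 = -14

Answer: -14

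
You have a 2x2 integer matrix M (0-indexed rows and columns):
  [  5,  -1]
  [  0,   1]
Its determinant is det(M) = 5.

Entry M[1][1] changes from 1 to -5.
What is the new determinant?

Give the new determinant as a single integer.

Answer: -25

Derivation:
det is linear in row 1: changing M[1][1] by delta changes det by delta * cofactor(1,1).
Cofactor C_11 = (-1)^(1+1) * minor(1,1) = 5
Entry delta = -5 - 1 = -6
Det delta = -6 * 5 = -30
New det = 5 + -30 = -25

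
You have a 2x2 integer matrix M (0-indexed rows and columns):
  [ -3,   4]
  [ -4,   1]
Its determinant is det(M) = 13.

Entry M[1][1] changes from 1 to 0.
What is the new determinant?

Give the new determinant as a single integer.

det is linear in row 1: changing M[1][1] by delta changes det by delta * cofactor(1,1).
Cofactor C_11 = (-1)^(1+1) * minor(1,1) = -3
Entry delta = 0 - 1 = -1
Det delta = -1 * -3 = 3
New det = 13 + 3 = 16

Answer: 16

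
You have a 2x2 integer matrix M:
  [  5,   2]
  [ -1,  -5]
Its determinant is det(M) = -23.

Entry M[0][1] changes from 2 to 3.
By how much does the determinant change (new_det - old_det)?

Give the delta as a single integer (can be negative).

Answer: 1

Derivation:
Cofactor C_01 = 1
Entry delta = 3 - 2 = 1
Det delta = entry_delta * cofactor = 1 * 1 = 1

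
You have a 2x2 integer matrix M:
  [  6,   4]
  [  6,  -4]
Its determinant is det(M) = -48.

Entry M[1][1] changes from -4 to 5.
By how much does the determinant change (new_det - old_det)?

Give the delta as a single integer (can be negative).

Answer: 54

Derivation:
Cofactor C_11 = 6
Entry delta = 5 - -4 = 9
Det delta = entry_delta * cofactor = 9 * 6 = 54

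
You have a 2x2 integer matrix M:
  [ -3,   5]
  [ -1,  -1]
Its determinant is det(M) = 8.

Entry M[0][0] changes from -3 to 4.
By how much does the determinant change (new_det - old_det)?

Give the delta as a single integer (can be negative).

Cofactor C_00 = -1
Entry delta = 4 - -3 = 7
Det delta = entry_delta * cofactor = 7 * -1 = -7

Answer: -7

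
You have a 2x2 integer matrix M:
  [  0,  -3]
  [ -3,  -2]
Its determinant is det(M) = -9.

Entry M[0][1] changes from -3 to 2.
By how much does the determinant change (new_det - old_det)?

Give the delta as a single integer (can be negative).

Cofactor C_01 = 3
Entry delta = 2 - -3 = 5
Det delta = entry_delta * cofactor = 5 * 3 = 15

Answer: 15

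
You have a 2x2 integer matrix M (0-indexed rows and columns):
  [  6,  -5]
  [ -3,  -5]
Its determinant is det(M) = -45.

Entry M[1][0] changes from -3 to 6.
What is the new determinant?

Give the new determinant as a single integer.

Answer: 0

Derivation:
det is linear in row 1: changing M[1][0] by delta changes det by delta * cofactor(1,0).
Cofactor C_10 = (-1)^(1+0) * minor(1,0) = 5
Entry delta = 6 - -3 = 9
Det delta = 9 * 5 = 45
New det = -45 + 45 = 0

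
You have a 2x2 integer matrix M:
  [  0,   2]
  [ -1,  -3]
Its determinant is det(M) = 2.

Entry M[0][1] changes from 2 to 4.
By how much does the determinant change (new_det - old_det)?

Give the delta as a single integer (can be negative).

Answer: 2

Derivation:
Cofactor C_01 = 1
Entry delta = 4 - 2 = 2
Det delta = entry_delta * cofactor = 2 * 1 = 2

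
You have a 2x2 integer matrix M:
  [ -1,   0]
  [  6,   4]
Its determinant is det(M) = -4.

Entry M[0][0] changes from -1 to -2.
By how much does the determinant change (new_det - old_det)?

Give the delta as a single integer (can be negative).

Cofactor C_00 = 4
Entry delta = -2 - -1 = -1
Det delta = entry_delta * cofactor = -1 * 4 = -4

Answer: -4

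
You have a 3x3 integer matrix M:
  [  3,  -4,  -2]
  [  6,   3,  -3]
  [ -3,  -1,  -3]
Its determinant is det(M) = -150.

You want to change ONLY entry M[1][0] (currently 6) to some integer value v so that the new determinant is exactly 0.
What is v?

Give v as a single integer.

Answer: -9

Derivation:
det is linear in entry M[1][0]: det = old_det + (v - 6) * C_10
Cofactor C_10 = -10
Want det = 0: -150 + (v - 6) * -10 = 0
  (v - 6) = 150 / -10 = -15
  v = 6 + (-15) = -9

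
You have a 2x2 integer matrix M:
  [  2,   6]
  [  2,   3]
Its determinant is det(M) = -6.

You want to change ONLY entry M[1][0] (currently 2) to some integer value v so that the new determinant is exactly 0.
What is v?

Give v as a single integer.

Answer: 1

Derivation:
det is linear in entry M[1][0]: det = old_det + (v - 2) * C_10
Cofactor C_10 = -6
Want det = 0: -6 + (v - 2) * -6 = 0
  (v - 2) = 6 / -6 = -1
  v = 2 + (-1) = 1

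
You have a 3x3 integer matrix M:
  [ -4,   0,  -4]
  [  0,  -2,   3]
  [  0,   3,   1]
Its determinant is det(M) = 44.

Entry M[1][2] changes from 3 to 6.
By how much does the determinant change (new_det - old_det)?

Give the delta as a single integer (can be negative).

Answer: 36

Derivation:
Cofactor C_12 = 12
Entry delta = 6 - 3 = 3
Det delta = entry_delta * cofactor = 3 * 12 = 36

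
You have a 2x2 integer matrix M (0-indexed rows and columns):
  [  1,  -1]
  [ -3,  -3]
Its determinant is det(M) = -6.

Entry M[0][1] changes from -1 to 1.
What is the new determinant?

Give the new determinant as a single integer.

Answer: 0

Derivation:
det is linear in row 0: changing M[0][1] by delta changes det by delta * cofactor(0,1).
Cofactor C_01 = (-1)^(0+1) * minor(0,1) = 3
Entry delta = 1 - -1 = 2
Det delta = 2 * 3 = 6
New det = -6 + 6 = 0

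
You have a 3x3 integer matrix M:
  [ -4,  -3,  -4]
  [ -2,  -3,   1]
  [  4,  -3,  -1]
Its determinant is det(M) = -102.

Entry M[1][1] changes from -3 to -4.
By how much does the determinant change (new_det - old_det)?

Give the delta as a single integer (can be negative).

Cofactor C_11 = 20
Entry delta = -4 - -3 = -1
Det delta = entry_delta * cofactor = -1 * 20 = -20

Answer: -20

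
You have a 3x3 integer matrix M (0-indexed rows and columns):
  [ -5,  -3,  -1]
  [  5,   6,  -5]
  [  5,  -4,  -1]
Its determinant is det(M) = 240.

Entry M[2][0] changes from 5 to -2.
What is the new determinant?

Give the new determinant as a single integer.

det is linear in row 2: changing M[2][0] by delta changes det by delta * cofactor(2,0).
Cofactor C_20 = (-1)^(2+0) * minor(2,0) = 21
Entry delta = -2 - 5 = -7
Det delta = -7 * 21 = -147
New det = 240 + -147 = 93

Answer: 93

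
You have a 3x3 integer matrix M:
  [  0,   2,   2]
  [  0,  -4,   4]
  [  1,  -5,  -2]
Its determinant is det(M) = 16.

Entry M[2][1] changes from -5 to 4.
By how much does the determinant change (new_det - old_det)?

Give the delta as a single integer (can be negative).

Cofactor C_21 = 0
Entry delta = 4 - -5 = 9
Det delta = entry_delta * cofactor = 9 * 0 = 0

Answer: 0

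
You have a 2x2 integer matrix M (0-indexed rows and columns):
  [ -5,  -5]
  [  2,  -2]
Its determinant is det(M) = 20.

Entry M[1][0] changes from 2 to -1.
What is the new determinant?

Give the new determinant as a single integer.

det is linear in row 1: changing M[1][0] by delta changes det by delta * cofactor(1,0).
Cofactor C_10 = (-1)^(1+0) * minor(1,0) = 5
Entry delta = -1 - 2 = -3
Det delta = -3 * 5 = -15
New det = 20 + -15 = 5

Answer: 5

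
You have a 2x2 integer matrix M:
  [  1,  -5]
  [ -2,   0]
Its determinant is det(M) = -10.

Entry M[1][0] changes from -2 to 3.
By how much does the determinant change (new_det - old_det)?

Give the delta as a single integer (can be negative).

Answer: 25

Derivation:
Cofactor C_10 = 5
Entry delta = 3 - -2 = 5
Det delta = entry_delta * cofactor = 5 * 5 = 25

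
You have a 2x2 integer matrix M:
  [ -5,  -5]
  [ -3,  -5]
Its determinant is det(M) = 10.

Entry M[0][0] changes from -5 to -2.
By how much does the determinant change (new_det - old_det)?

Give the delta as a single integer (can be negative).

Answer: -15

Derivation:
Cofactor C_00 = -5
Entry delta = -2 - -5 = 3
Det delta = entry_delta * cofactor = 3 * -5 = -15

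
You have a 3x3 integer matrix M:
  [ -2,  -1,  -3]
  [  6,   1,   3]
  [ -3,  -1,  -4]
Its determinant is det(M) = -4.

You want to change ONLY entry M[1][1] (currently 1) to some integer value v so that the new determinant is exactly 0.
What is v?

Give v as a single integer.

det is linear in entry M[1][1]: det = old_det + (v - 1) * C_11
Cofactor C_11 = -1
Want det = 0: -4 + (v - 1) * -1 = 0
  (v - 1) = 4 / -1 = -4
  v = 1 + (-4) = -3

Answer: -3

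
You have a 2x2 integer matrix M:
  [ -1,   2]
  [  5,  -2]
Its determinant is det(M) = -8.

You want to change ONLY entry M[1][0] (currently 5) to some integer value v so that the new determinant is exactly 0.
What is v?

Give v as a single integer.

Answer: 1

Derivation:
det is linear in entry M[1][0]: det = old_det + (v - 5) * C_10
Cofactor C_10 = -2
Want det = 0: -8 + (v - 5) * -2 = 0
  (v - 5) = 8 / -2 = -4
  v = 5 + (-4) = 1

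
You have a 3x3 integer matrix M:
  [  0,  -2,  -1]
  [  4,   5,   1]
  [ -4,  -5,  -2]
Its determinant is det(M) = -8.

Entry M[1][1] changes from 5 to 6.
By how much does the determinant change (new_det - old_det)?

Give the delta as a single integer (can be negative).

Answer: -4

Derivation:
Cofactor C_11 = -4
Entry delta = 6 - 5 = 1
Det delta = entry_delta * cofactor = 1 * -4 = -4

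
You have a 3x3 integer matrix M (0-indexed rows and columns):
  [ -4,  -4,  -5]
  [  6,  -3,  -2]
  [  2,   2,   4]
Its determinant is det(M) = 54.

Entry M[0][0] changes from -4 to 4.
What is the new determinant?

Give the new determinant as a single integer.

det is linear in row 0: changing M[0][0] by delta changes det by delta * cofactor(0,0).
Cofactor C_00 = (-1)^(0+0) * minor(0,0) = -8
Entry delta = 4 - -4 = 8
Det delta = 8 * -8 = -64
New det = 54 + -64 = -10

Answer: -10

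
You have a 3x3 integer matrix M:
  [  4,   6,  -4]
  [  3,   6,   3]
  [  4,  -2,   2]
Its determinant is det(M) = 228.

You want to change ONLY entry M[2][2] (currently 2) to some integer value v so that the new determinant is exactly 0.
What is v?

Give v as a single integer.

Answer: -36

Derivation:
det is linear in entry M[2][2]: det = old_det + (v - 2) * C_22
Cofactor C_22 = 6
Want det = 0: 228 + (v - 2) * 6 = 0
  (v - 2) = -228 / 6 = -38
  v = 2 + (-38) = -36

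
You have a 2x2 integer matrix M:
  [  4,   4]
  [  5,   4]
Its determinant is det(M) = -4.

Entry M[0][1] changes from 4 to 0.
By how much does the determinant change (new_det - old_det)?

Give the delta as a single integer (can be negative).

Answer: 20

Derivation:
Cofactor C_01 = -5
Entry delta = 0 - 4 = -4
Det delta = entry_delta * cofactor = -4 * -5 = 20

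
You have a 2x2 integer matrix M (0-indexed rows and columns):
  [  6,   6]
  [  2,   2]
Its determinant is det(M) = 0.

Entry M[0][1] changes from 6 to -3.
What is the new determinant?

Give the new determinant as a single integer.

Answer: 18

Derivation:
det is linear in row 0: changing M[0][1] by delta changes det by delta * cofactor(0,1).
Cofactor C_01 = (-1)^(0+1) * minor(0,1) = -2
Entry delta = -3 - 6 = -9
Det delta = -9 * -2 = 18
New det = 0 + 18 = 18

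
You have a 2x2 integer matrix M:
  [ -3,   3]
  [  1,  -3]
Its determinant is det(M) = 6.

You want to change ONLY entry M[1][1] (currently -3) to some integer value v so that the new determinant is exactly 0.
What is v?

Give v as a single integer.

Answer: -1

Derivation:
det is linear in entry M[1][1]: det = old_det + (v - -3) * C_11
Cofactor C_11 = -3
Want det = 0: 6 + (v - -3) * -3 = 0
  (v - -3) = -6 / -3 = 2
  v = -3 + (2) = -1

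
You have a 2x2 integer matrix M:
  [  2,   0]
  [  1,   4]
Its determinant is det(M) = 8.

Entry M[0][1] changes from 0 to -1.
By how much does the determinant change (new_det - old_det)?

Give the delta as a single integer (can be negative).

Answer: 1

Derivation:
Cofactor C_01 = -1
Entry delta = -1 - 0 = -1
Det delta = entry_delta * cofactor = -1 * -1 = 1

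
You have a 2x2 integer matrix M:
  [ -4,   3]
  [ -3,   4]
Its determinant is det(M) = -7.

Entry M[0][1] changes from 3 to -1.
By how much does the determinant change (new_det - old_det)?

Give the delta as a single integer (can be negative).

Answer: -12

Derivation:
Cofactor C_01 = 3
Entry delta = -1 - 3 = -4
Det delta = entry_delta * cofactor = -4 * 3 = -12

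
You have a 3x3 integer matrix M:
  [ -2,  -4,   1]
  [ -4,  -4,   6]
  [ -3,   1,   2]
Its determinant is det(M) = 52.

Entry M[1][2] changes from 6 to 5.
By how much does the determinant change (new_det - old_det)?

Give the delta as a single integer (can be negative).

Cofactor C_12 = 14
Entry delta = 5 - 6 = -1
Det delta = entry_delta * cofactor = -1 * 14 = -14

Answer: -14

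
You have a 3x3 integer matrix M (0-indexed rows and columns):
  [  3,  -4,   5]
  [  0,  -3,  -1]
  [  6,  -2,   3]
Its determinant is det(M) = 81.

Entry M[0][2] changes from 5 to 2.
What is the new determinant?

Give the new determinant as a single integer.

det is linear in row 0: changing M[0][2] by delta changes det by delta * cofactor(0,2).
Cofactor C_02 = (-1)^(0+2) * minor(0,2) = 18
Entry delta = 2 - 5 = -3
Det delta = -3 * 18 = -54
New det = 81 + -54 = 27

Answer: 27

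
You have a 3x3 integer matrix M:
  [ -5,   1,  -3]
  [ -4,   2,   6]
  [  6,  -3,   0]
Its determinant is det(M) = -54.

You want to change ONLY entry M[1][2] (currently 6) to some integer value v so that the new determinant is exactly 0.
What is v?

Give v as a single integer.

det is linear in entry M[1][2]: det = old_det + (v - 6) * C_12
Cofactor C_12 = -9
Want det = 0: -54 + (v - 6) * -9 = 0
  (v - 6) = 54 / -9 = -6
  v = 6 + (-6) = 0

Answer: 0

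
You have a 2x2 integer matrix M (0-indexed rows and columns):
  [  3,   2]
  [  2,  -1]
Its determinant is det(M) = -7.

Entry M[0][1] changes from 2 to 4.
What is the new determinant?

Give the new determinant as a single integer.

det is linear in row 0: changing M[0][1] by delta changes det by delta * cofactor(0,1).
Cofactor C_01 = (-1)^(0+1) * minor(0,1) = -2
Entry delta = 4 - 2 = 2
Det delta = 2 * -2 = -4
New det = -7 + -4 = -11

Answer: -11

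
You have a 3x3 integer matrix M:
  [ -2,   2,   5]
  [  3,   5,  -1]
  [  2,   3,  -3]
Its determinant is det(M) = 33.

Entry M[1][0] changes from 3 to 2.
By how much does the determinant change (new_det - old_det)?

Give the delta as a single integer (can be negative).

Cofactor C_10 = 21
Entry delta = 2 - 3 = -1
Det delta = entry_delta * cofactor = -1 * 21 = -21

Answer: -21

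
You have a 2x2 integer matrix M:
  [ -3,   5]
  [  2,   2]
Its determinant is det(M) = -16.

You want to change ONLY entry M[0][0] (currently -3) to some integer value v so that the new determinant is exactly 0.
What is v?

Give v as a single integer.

det is linear in entry M[0][0]: det = old_det + (v - -3) * C_00
Cofactor C_00 = 2
Want det = 0: -16 + (v - -3) * 2 = 0
  (v - -3) = 16 / 2 = 8
  v = -3 + (8) = 5

Answer: 5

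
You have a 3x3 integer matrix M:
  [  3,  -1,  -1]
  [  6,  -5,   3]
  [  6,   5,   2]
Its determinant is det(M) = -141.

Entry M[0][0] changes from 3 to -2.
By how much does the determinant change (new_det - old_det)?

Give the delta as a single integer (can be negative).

Answer: 125

Derivation:
Cofactor C_00 = -25
Entry delta = -2 - 3 = -5
Det delta = entry_delta * cofactor = -5 * -25 = 125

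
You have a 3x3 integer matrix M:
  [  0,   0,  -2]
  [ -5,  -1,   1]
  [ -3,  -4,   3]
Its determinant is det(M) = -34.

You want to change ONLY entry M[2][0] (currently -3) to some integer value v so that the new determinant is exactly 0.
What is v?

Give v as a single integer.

Answer: -20

Derivation:
det is linear in entry M[2][0]: det = old_det + (v - -3) * C_20
Cofactor C_20 = -2
Want det = 0: -34 + (v - -3) * -2 = 0
  (v - -3) = 34 / -2 = -17
  v = -3 + (-17) = -20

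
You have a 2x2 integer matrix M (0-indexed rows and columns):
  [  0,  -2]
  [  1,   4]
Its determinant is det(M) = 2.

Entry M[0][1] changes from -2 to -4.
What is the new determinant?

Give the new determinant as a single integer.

det is linear in row 0: changing M[0][1] by delta changes det by delta * cofactor(0,1).
Cofactor C_01 = (-1)^(0+1) * minor(0,1) = -1
Entry delta = -4 - -2 = -2
Det delta = -2 * -1 = 2
New det = 2 + 2 = 4

Answer: 4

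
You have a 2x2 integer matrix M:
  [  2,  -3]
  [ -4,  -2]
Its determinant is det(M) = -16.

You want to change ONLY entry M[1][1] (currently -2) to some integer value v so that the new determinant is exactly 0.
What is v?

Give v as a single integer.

Answer: 6

Derivation:
det is linear in entry M[1][1]: det = old_det + (v - -2) * C_11
Cofactor C_11 = 2
Want det = 0: -16 + (v - -2) * 2 = 0
  (v - -2) = 16 / 2 = 8
  v = -2 + (8) = 6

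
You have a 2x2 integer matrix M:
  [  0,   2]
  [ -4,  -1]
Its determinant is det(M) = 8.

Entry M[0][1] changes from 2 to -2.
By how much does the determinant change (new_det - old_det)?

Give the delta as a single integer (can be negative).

Answer: -16

Derivation:
Cofactor C_01 = 4
Entry delta = -2 - 2 = -4
Det delta = entry_delta * cofactor = -4 * 4 = -16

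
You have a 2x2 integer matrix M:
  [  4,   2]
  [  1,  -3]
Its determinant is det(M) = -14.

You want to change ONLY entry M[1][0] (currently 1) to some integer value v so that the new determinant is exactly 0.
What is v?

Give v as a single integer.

Answer: -6

Derivation:
det is linear in entry M[1][0]: det = old_det + (v - 1) * C_10
Cofactor C_10 = -2
Want det = 0: -14 + (v - 1) * -2 = 0
  (v - 1) = 14 / -2 = -7
  v = 1 + (-7) = -6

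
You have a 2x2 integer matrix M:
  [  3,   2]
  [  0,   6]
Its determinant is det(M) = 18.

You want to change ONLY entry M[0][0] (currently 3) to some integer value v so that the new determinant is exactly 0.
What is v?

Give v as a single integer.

Answer: 0

Derivation:
det is linear in entry M[0][0]: det = old_det + (v - 3) * C_00
Cofactor C_00 = 6
Want det = 0: 18 + (v - 3) * 6 = 0
  (v - 3) = -18 / 6 = -3
  v = 3 + (-3) = 0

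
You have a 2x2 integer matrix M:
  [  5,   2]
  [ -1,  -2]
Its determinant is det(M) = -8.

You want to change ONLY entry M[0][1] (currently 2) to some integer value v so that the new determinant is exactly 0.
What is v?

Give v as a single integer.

det is linear in entry M[0][1]: det = old_det + (v - 2) * C_01
Cofactor C_01 = 1
Want det = 0: -8 + (v - 2) * 1 = 0
  (v - 2) = 8 / 1 = 8
  v = 2 + (8) = 10

Answer: 10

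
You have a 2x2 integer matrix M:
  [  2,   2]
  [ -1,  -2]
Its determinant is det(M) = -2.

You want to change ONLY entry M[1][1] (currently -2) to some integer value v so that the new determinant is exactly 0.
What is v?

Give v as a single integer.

det is linear in entry M[1][1]: det = old_det + (v - -2) * C_11
Cofactor C_11 = 2
Want det = 0: -2 + (v - -2) * 2 = 0
  (v - -2) = 2 / 2 = 1
  v = -2 + (1) = -1

Answer: -1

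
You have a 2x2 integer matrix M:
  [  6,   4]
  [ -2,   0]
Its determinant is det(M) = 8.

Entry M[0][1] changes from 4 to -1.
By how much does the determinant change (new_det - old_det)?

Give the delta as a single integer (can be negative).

Answer: -10

Derivation:
Cofactor C_01 = 2
Entry delta = -1 - 4 = -5
Det delta = entry_delta * cofactor = -5 * 2 = -10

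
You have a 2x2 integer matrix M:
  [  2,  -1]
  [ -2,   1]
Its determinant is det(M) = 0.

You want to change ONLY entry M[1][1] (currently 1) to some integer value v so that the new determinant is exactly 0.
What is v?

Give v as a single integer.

det is linear in entry M[1][1]: det = old_det + (v - 1) * C_11
Cofactor C_11 = 2
Want det = 0: 0 + (v - 1) * 2 = 0
  (v - 1) = 0 / 2 = 0
  v = 1 + (0) = 1

Answer: 1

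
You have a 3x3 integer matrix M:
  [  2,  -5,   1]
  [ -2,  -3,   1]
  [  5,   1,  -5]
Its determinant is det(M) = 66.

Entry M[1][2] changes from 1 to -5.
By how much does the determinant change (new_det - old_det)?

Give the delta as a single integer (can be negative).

Answer: 162

Derivation:
Cofactor C_12 = -27
Entry delta = -5 - 1 = -6
Det delta = entry_delta * cofactor = -6 * -27 = 162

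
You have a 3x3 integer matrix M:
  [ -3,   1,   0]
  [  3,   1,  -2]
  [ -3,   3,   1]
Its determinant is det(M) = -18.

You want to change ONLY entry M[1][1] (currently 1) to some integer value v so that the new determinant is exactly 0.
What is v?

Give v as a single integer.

Answer: -5

Derivation:
det is linear in entry M[1][1]: det = old_det + (v - 1) * C_11
Cofactor C_11 = -3
Want det = 0: -18 + (v - 1) * -3 = 0
  (v - 1) = 18 / -3 = -6
  v = 1 + (-6) = -5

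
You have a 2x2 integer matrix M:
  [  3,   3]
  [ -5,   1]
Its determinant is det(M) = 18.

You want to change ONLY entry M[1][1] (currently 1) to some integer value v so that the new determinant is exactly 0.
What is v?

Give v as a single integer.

Answer: -5

Derivation:
det is linear in entry M[1][1]: det = old_det + (v - 1) * C_11
Cofactor C_11 = 3
Want det = 0: 18 + (v - 1) * 3 = 0
  (v - 1) = -18 / 3 = -6
  v = 1 + (-6) = -5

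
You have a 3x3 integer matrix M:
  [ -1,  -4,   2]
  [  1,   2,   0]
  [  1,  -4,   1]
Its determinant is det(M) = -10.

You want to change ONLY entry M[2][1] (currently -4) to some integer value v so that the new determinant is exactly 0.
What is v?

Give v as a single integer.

Answer: 1

Derivation:
det is linear in entry M[2][1]: det = old_det + (v - -4) * C_21
Cofactor C_21 = 2
Want det = 0: -10 + (v - -4) * 2 = 0
  (v - -4) = 10 / 2 = 5
  v = -4 + (5) = 1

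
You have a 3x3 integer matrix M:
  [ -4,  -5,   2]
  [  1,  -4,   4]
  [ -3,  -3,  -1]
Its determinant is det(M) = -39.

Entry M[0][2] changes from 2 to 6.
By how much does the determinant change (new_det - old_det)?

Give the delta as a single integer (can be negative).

Cofactor C_02 = -15
Entry delta = 6 - 2 = 4
Det delta = entry_delta * cofactor = 4 * -15 = -60

Answer: -60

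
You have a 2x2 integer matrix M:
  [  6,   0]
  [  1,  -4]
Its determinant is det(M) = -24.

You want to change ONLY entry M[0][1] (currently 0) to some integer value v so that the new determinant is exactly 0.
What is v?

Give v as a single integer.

det is linear in entry M[0][1]: det = old_det + (v - 0) * C_01
Cofactor C_01 = -1
Want det = 0: -24 + (v - 0) * -1 = 0
  (v - 0) = 24 / -1 = -24
  v = 0 + (-24) = -24

Answer: -24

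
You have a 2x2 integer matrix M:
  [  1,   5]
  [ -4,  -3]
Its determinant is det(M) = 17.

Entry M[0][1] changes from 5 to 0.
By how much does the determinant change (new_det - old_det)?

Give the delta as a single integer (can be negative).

Cofactor C_01 = 4
Entry delta = 0 - 5 = -5
Det delta = entry_delta * cofactor = -5 * 4 = -20

Answer: -20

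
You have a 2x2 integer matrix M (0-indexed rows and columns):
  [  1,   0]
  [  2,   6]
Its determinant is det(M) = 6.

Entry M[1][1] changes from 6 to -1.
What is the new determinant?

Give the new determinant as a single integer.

Answer: -1

Derivation:
det is linear in row 1: changing M[1][1] by delta changes det by delta * cofactor(1,1).
Cofactor C_11 = (-1)^(1+1) * minor(1,1) = 1
Entry delta = -1 - 6 = -7
Det delta = -7 * 1 = -7
New det = 6 + -7 = -1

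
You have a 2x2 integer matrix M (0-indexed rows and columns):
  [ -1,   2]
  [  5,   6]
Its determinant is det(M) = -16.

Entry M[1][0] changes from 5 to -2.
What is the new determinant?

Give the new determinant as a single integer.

det is linear in row 1: changing M[1][0] by delta changes det by delta * cofactor(1,0).
Cofactor C_10 = (-1)^(1+0) * minor(1,0) = -2
Entry delta = -2 - 5 = -7
Det delta = -7 * -2 = 14
New det = -16 + 14 = -2

Answer: -2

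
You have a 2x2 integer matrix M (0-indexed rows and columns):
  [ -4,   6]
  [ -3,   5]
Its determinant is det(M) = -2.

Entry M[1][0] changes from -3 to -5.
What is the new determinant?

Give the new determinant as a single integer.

Answer: 10

Derivation:
det is linear in row 1: changing M[1][0] by delta changes det by delta * cofactor(1,0).
Cofactor C_10 = (-1)^(1+0) * minor(1,0) = -6
Entry delta = -5 - -3 = -2
Det delta = -2 * -6 = 12
New det = -2 + 12 = 10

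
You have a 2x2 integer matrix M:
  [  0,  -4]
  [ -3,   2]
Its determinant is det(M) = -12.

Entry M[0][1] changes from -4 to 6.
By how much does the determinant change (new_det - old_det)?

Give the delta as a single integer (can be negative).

Answer: 30

Derivation:
Cofactor C_01 = 3
Entry delta = 6 - -4 = 10
Det delta = entry_delta * cofactor = 10 * 3 = 30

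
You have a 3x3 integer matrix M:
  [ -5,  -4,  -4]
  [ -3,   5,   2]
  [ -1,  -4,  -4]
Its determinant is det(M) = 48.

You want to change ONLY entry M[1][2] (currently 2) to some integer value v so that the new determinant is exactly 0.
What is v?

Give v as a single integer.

Answer: 5

Derivation:
det is linear in entry M[1][2]: det = old_det + (v - 2) * C_12
Cofactor C_12 = -16
Want det = 0: 48 + (v - 2) * -16 = 0
  (v - 2) = -48 / -16 = 3
  v = 2 + (3) = 5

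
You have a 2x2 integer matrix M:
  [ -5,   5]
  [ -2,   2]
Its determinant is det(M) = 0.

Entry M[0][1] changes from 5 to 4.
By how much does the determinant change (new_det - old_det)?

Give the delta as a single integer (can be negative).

Answer: -2

Derivation:
Cofactor C_01 = 2
Entry delta = 4 - 5 = -1
Det delta = entry_delta * cofactor = -1 * 2 = -2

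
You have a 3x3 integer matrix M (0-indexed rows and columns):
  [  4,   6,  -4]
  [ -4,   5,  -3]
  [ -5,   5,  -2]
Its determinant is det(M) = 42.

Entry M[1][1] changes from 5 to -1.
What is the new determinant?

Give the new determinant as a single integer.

det is linear in row 1: changing M[1][1] by delta changes det by delta * cofactor(1,1).
Cofactor C_11 = (-1)^(1+1) * minor(1,1) = -28
Entry delta = -1 - 5 = -6
Det delta = -6 * -28 = 168
New det = 42 + 168 = 210

Answer: 210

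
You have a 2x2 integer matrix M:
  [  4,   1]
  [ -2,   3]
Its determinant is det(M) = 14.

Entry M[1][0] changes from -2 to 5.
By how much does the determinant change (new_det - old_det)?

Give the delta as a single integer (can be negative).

Cofactor C_10 = -1
Entry delta = 5 - -2 = 7
Det delta = entry_delta * cofactor = 7 * -1 = -7

Answer: -7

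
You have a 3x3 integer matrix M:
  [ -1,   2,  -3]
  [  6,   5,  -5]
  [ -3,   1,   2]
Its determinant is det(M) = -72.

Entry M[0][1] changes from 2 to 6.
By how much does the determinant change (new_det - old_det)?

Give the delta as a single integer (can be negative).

Cofactor C_01 = 3
Entry delta = 6 - 2 = 4
Det delta = entry_delta * cofactor = 4 * 3 = 12

Answer: 12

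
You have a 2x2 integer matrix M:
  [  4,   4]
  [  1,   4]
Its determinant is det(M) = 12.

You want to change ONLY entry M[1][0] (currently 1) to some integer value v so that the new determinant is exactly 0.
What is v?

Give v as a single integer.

Answer: 4

Derivation:
det is linear in entry M[1][0]: det = old_det + (v - 1) * C_10
Cofactor C_10 = -4
Want det = 0: 12 + (v - 1) * -4 = 0
  (v - 1) = -12 / -4 = 3
  v = 1 + (3) = 4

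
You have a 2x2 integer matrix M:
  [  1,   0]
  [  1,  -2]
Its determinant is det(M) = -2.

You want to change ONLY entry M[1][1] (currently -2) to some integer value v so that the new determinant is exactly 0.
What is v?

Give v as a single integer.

Answer: 0

Derivation:
det is linear in entry M[1][1]: det = old_det + (v - -2) * C_11
Cofactor C_11 = 1
Want det = 0: -2 + (v - -2) * 1 = 0
  (v - -2) = 2 / 1 = 2
  v = -2 + (2) = 0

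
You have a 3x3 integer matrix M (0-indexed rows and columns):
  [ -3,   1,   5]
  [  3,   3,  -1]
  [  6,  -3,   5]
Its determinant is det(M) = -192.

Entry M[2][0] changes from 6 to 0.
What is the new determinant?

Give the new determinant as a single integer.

det is linear in row 2: changing M[2][0] by delta changes det by delta * cofactor(2,0).
Cofactor C_20 = (-1)^(2+0) * minor(2,0) = -16
Entry delta = 0 - 6 = -6
Det delta = -6 * -16 = 96
New det = -192 + 96 = -96

Answer: -96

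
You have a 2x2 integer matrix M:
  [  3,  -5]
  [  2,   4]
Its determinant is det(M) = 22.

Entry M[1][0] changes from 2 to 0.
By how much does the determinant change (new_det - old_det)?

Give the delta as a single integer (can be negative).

Cofactor C_10 = 5
Entry delta = 0 - 2 = -2
Det delta = entry_delta * cofactor = -2 * 5 = -10

Answer: -10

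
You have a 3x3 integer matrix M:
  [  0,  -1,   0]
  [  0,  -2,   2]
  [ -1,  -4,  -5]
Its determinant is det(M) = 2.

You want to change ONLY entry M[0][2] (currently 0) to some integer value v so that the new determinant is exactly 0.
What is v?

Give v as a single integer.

Answer: 1

Derivation:
det is linear in entry M[0][2]: det = old_det + (v - 0) * C_02
Cofactor C_02 = -2
Want det = 0: 2 + (v - 0) * -2 = 0
  (v - 0) = -2 / -2 = 1
  v = 0 + (1) = 1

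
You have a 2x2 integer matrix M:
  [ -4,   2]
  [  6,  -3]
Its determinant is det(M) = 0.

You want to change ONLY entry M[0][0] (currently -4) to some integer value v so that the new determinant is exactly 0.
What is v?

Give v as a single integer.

det is linear in entry M[0][0]: det = old_det + (v - -4) * C_00
Cofactor C_00 = -3
Want det = 0: 0 + (v - -4) * -3 = 0
  (v - -4) = 0 / -3 = 0
  v = -4 + (0) = -4

Answer: -4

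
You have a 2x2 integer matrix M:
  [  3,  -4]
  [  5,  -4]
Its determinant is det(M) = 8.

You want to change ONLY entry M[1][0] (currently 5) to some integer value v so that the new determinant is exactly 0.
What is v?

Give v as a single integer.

Answer: 3

Derivation:
det is linear in entry M[1][0]: det = old_det + (v - 5) * C_10
Cofactor C_10 = 4
Want det = 0: 8 + (v - 5) * 4 = 0
  (v - 5) = -8 / 4 = -2
  v = 5 + (-2) = 3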